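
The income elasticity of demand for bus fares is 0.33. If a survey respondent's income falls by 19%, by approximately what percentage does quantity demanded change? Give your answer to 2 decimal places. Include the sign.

%ΔQ ≈ η × %ΔI = 0.33 × (-19%) = -6.27%.

-6.27%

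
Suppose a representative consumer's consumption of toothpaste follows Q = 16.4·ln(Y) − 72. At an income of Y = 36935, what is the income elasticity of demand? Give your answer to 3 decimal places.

At Y = 36935: Q = 100.477.
dQ/dY = 16.4/Y = 0.000444023 at this income.
η = (dQ/dY)·(Y/Q) = 0.000444023 × (36935/100.477) = 0.163.

0.163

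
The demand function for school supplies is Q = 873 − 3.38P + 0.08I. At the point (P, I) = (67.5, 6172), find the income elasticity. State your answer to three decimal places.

0.434

At P = 67.5, I = 6172: Q = 1138.610.
Holding P constant, ∂Q/∂I = 0.08.
η_I = (∂Q/∂I)·(I/Q) = 0.08 × (6172/1138.610) = 0.434.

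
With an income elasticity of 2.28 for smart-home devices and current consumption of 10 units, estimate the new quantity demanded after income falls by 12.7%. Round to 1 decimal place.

7.1

%ΔQ ≈ η × %ΔI = 2.28 × (-12.7%) = -28.956%.
New Q ≈ 10 × (1 − 0.28956) = 7.1.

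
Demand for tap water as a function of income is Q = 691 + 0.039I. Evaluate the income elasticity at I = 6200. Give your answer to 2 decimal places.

0.26

At I = 6200: Q = 932.800.
dQ/dI = 0.039.
η = (dQ/dI)·(I/Q) = 0.039 × (6200/932.800) = 0.26.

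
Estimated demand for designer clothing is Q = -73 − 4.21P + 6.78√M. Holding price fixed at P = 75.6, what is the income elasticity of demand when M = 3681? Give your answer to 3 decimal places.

At P = 75.6, M = 3681: Q = 20.075.
Holding P constant, ∂Q/∂M = 6.78/(2√M) = 0.0558749.
η_M = (∂Q/∂M)·(M/Q) = 0.0558749 × (3681/20.075) = 10.245.

10.245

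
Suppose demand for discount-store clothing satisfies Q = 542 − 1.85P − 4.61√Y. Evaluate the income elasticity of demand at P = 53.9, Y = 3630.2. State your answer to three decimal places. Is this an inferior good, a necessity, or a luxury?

At P = 53.9, Y = 3630.2: Q = 164.527.
Holding P constant, ∂Q/∂Y = -4.61/(2√Y) = -0.0382565.
η_Y = (∂Q/∂Y)·(Y/Q) = -0.0382565 × (3630.2/164.527) = -0.844.
Since η < 0, this is an inferior good.

-0.844 (inferior good)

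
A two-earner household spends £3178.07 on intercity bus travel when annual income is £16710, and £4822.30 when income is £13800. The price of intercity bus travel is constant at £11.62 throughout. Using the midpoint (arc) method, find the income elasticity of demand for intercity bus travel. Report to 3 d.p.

-2.155

With a constant price, Q₁ = 3178.07/11.62 = 273.500 and Q₂ = 4822.30/11.62 = 415.000 (equivalently, work directly with expenditure since P cancels).
Midpoint %ΔQ = (4822.30 − 3178.07)/4000.19 = 0.41104; midpoint %ΔI = (13800 − 16710)/15255 = -0.19076.
η = 0.41104 / -0.19076 = -2.155.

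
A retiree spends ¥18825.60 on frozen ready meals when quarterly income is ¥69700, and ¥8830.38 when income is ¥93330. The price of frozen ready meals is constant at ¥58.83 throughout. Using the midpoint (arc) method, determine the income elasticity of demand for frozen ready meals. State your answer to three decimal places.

-2.493

With a constant price, Q₁ = 18825.60/58.83 = 320.000 and Q₂ = 8830.38/58.83 = 150.100 (equivalently, work directly with expenditure since P cancels).
Midpoint %ΔQ = (8830.38 − 18825.60)/13827.99 = -0.72283; midpoint %ΔI = (93330 − 69700)/81515 = 0.28989.
η = -0.72283 / 0.28989 = -2.493.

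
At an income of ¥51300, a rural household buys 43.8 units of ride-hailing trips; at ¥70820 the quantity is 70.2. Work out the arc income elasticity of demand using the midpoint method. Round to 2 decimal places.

ΔQ = 70.2 − 43.8 = 26.4; midpoint Q̄ = (43.8 + 70.2)/2 = 57.
ΔI = 70820 − 51300 = 19520; midpoint Ī = (51300 + 70820)/2 = 61060.
η = (ΔQ/Q̄) ÷ (ΔI/Ī) = (26.4/57) ÷ (19520/61060) = 1.45.

1.45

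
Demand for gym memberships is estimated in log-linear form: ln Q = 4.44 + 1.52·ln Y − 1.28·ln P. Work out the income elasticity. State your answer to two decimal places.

In a log-linear demand, the coefficient on ln Y is the income elasticity.
So η = 1.52.

1.52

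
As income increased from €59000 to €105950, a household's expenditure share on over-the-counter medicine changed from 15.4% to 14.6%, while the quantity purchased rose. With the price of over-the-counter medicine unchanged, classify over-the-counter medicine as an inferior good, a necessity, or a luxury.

necessity

Quantity rises but the budget share falls as income rises, so 0 < η < 1.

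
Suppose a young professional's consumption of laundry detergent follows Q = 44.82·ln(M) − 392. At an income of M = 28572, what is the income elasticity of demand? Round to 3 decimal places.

At M = 28572: Q = 67.861.
dQ/dM = 44.82/M = 0.00156867 at this income.
η = (dQ/dM)·(M/Q) = 0.00156867 × (28572/67.861) = 0.660.

0.660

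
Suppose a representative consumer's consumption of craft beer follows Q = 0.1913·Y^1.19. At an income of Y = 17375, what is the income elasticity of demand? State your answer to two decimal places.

For Q = A·Y^β the income elasticity is constant and equal to β.
Here β = 1.19, so η = 1.19.

1.19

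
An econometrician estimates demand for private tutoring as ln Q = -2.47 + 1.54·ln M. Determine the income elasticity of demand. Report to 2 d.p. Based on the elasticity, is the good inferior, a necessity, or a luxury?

1.54 (luxury)

In a log-linear demand, the coefficient on ln M is the income elasticity.
So η = 1.54.
η > 1 ⇒ luxury.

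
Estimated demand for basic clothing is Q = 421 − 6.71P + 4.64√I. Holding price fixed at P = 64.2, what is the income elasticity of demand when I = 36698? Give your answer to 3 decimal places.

0.506

At P = 64.2, I = 36698: Q = 879.090.
Holding P constant, ∂Q/∂I = 4.64/(2√I) = 0.0121106.
η_I = (∂Q/∂I)·(I/Q) = 0.0121106 × (36698/879.090) = 0.506.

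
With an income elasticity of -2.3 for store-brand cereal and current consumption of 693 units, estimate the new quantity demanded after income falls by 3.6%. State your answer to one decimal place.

%ΔQ ≈ η × %ΔI = -2.3 × (-3.6%) = 8.28%.
New Q ≈ 693 × (1 + 0.0828) = 750.4.

750.4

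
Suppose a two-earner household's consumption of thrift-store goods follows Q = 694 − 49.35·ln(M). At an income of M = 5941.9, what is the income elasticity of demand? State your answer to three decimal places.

At M = 5941.9: Q = 265.159.
dQ/dM = -49.35/M = -0.00830542 at this income.
η = (dQ/dM)·(M/Q) = -0.00830542 × (5941.9/265.159) = -0.186.

-0.186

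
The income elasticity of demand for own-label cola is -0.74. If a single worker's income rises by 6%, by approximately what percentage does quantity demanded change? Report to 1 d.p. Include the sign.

%ΔQ ≈ η × %ΔI = -0.74 × 6% = -4.4%.

-4.4%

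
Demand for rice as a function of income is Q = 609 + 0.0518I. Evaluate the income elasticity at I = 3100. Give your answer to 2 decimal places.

0.21

At I = 3100: Q = 769.580.
dQ/dI = 0.0518.
η = (dQ/dI)·(I/Q) = 0.0518 × (3100/769.580) = 0.21.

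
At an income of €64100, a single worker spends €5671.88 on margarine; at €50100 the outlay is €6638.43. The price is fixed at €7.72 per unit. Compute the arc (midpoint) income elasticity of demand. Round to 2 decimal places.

With a constant price, Q₁ = 5671.88/7.72 = 734.699 and Q₂ = 6638.43/7.72 = 859.900 (equivalently, work directly with expenditure since P cancels).
Midpoint %ΔQ = (6638.43 − 5671.88)/6155.16 = 0.15703; midpoint %ΔI = (50100 − 64100)/57100 = -0.24518.
η = 0.15703 / -0.24518 = -0.64.

-0.64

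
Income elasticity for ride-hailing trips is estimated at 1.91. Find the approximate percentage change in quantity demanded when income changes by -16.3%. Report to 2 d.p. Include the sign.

-31.13%

%ΔQ ≈ η × %ΔI = 1.91 × (-16.3%) = -31.13%.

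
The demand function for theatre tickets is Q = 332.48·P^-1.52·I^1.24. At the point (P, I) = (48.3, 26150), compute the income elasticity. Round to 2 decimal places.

1.24

For a multiplicative demand Q = A·P^α·I^β, the income elasticity is β everywhere.
Here β = 1.24, so η = 1.24.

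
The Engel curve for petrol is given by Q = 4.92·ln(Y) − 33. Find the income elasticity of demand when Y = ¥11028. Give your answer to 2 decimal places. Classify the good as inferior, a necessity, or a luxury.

At Y = 11028: Q = 12.796.
dQ/dY = 4.92/Y = 0.000446137 at this income.
η = (dQ/dY)·(Y/Q) = 0.000446137 × (11028/12.796) = 0.38.
Since 0 < η < 1, the good is a necessity.

0.38 (necessity)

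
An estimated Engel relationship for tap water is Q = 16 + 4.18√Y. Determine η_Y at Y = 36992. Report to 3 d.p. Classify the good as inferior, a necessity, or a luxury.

At Y = 36992: Q = 819.952.
dQ/dY = 4.18/(2√Y) = 0.0108666 at this income.
η = (dQ/dY)·(Y/Q) = 0.0108666 × (36992/819.952) = 0.490.
Since 0 < η < 1, the good is a necessity.

0.490 (necessity)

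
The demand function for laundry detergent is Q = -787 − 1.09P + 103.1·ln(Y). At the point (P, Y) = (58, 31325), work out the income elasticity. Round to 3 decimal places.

0.475

At P = 58, Y = 31325: Q = 217.089.
Holding P constant, ∂Q/∂Y = 103.1/Y = 0.0032913.
η_Y = (∂Q/∂Y)·(Y/Q) = 0.0032913 × (31325/217.089) = 0.475.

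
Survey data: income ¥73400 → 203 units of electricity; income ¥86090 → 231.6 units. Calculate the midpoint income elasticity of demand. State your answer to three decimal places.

ΔQ = 231.6 − 203 = 28.6; midpoint Q̄ = (203 + 231.6)/2 = 217.3.
ΔI = 86090 − 73400 = 12690; midpoint Ī = (73400 + 86090)/2 = 79745.
η = (ΔQ/Q̄) ÷ (ΔI/Ī) = (28.6/217.3) ÷ (12690/79745) = 0.827.

0.827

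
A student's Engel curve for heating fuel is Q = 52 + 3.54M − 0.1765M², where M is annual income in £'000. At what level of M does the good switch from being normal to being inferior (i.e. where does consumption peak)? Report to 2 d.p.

10.03

dQ/dM = 3.54 − 0.353M.
The good is inferior where dQ/dM < 0. Setting dQ/dM = 0 gives M = 3.54 / 0.353 = 10.03.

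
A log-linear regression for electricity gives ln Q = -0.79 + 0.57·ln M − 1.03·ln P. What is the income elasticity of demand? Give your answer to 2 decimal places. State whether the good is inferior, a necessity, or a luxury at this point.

In a log-linear demand, the coefficient on ln M is the income elasticity.
So η = 0.57.
0 < η < 1 ⇒ necessity.

0.57 (necessity)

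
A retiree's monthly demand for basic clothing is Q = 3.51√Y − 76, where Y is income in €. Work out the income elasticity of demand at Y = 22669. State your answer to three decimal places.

0.584

At Y = 22669: Q = 452.474.
dQ/dY = 3.51/(2√Y) = 0.0116563 at this income.
η = (dQ/dY)·(Y/Q) = 0.0116563 × (22669/452.474) = 0.584.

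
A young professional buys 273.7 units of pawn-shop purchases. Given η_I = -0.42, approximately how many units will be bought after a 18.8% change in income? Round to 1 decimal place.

252.1

%ΔQ ≈ η × %ΔI = -0.42 × 18.8% = -7.896%.
New Q ≈ 273.7 × (1 − 0.07896) = 252.1.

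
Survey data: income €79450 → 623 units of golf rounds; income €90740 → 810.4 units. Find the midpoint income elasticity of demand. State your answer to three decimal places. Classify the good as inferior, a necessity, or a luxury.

1.971 (luxury)

ΔQ = 810.4 − 623 = 187.4; midpoint Q̄ = (623 + 810.4)/2 = 716.7.
ΔI = 90740 − 79450 = 11290; midpoint Ī = (79450 + 90740)/2 = 85095.
η = (ΔQ/Q̄) ÷ (ΔI/Ī) = (187.4/716.7) ÷ (11290/85095) = 1.971.
η > 1 ⇒ luxury.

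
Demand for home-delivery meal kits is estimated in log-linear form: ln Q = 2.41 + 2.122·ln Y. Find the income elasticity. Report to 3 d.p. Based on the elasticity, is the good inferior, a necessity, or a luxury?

In a log-linear demand, the coefficient on ln Y is the income elasticity.
So η = 2.122.
η > 1 ⇒ luxury.

2.122 (luxury)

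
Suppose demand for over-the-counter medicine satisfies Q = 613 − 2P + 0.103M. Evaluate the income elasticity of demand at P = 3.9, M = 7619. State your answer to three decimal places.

At P = 3.9, M = 7619: Q = 1389.957.
Holding P constant, ∂Q/∂M = 0.103.
η_M = (∂Q/∂M)·(M/Q) = 0.103 × (7619/1389.957) = 0.565.

0.565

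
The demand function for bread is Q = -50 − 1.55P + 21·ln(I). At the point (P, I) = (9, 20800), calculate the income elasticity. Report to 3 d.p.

0.145

At P = 9, I = 20800: Q = 144.847.
Holding P constant, ∂Q/∂I = 21/I = 0.00100962.
η_I = (∂Q/∂I)·(I/Q) = 0.00100962 × (20800/144.847) = 0.145.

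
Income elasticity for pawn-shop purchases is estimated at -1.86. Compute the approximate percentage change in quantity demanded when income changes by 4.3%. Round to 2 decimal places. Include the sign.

%ΔQ ≈ η × %ΔI = -1.86 × 4.3% = -8.00%.

-8.00%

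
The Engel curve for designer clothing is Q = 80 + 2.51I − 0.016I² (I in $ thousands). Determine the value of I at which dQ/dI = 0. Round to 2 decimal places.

78.44

dQ/dI = 2.51 − 0.032I.
The good is inferior where dQ/dI < 0. Setting dQ/dI = 0 gives I = 2.51 / 0.032 = 78.44.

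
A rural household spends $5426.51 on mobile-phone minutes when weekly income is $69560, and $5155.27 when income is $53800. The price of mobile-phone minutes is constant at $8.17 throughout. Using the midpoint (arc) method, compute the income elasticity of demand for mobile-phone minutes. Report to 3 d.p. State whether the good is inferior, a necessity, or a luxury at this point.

0.201 (necessity)

With a constant price, Q₁ = 5426.51/8.17 = 664.200 and Q₂ = 5155.27/8.17 = 631.000 (equivalently, work directly with expenditure since P cancels).
Midpoint %ΔQ = (5155.27 − 5426.51)/5290.89 = -0.05127; midpoint %ΔI = (53800 − 69560)/61680 = -0.25551.
η = -0.05127 / -0.25551 = 0.201.
0 < η < 1 ⇒ necessity.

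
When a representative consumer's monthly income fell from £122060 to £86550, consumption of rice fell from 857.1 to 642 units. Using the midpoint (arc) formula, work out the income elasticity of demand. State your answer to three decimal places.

ΔQ = 642 − 857.1 = -215.1; midpoint Q̄ = (857.1 + 642)/2 = 749.55.
ΔI = 86550 − 122060 = -35510; midpoint Ī = (122060 + 86550)/2 = 104305.
η = (ΔQ/Q̄) ÷ (ΔI/Ī) = (-215.1/749.55) ÷ (-35510/104305) = 0.843.

0.843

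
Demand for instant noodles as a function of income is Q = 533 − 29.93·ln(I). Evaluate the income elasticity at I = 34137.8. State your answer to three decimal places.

-0.136

At I = 34137.8: Q = 220.586.
dQ/dI = -29.93/I = -0.000876741 at this income.
η = (dQ/dI)·(I/Q) = -0.000876741 × (34137.8/220.586) = -0.136.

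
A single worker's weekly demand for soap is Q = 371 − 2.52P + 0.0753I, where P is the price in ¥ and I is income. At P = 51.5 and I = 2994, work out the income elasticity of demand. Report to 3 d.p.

0.483

At P = 51.5, I = 2994: Q = 466.668.
Holding P constant, ∂Q/∂I = 0.0753.
η_I = (∂Q/∂I)·(I/Q) = 0.0753 × (2994/466.668) = 0.483.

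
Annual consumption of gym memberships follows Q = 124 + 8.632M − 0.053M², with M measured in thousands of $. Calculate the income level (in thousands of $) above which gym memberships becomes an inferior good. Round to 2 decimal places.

dQ/dM = 8.632 − 0.106M.
The good is inferior where dQ/dM < 0. Setting dQ/dM = 0 gives M = 8.632 / 0.106 = 81.43.

81.43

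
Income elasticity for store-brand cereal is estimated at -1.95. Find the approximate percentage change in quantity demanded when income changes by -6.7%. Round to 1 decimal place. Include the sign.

%ΔQ ≈ η × %ΔI = -1.95 × (-6.7%) = 13.1%.

13.1%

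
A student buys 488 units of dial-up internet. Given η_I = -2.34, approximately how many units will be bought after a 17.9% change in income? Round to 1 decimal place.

283.6

%ΔQ ≈ η × %ΔI = -2.34 × 17.9% = -41.886%.
New Q ≈ 488 × (1 − 0.41886) = 283.6.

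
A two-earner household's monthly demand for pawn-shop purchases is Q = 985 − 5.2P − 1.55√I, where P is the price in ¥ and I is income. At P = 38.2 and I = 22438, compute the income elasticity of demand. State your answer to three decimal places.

At P = 38.2, I = 22438: Q = 554.181.
Holding P constant, ∂Q/∂I = -1.55/(2√I) = -0.0051738.
η_I = (∂Q/∂I)·(I/Q) = -0.0051738 × (22438/554.181) = -0.209.

-0.209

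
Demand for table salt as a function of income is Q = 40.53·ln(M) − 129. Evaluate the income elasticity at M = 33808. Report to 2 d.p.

0.14

At M = 33808: Q = 293.665.
dQ/dM = 40.53/M = 0.00119883 at this income.
η = (dQ/dM)·(M/Q) = 0.00119883 × (33808/293.665) = 0.14.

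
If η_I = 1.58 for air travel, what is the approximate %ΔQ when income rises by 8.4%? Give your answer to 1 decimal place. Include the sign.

13.3%

%ΔQ ≈ η × %ΔI = 1.58 × 8.4% = 13.3%.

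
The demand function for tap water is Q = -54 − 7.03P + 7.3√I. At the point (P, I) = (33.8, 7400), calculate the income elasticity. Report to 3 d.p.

At P = 33.8, I = 7400: Q = 336.356.
Holding P constant, ∂Q/∂I = 7.3/(2√I) = 0.0424304.
η_I = (∂Q/∂I)·(I/Q) = 0.0424304 × (7400/336.356) = 0.933.

0.933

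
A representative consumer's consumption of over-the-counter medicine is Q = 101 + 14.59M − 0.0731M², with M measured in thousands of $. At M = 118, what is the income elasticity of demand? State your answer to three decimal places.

-0.390

At M = 118: Q = 804.7756.
dQ/dM = 14.59 − 0.1462M = -2.66160.
η = (dQ/dM)·(M/Q) = -2.66160 × (118/804.7756) = -0.390.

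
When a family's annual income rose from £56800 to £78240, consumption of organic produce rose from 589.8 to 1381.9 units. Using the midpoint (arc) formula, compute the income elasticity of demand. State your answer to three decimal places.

ΔQ = 1381.9 − 589.8 = 792.1; midpoint Q̄ = (589.8 + 1381.9)/2 = 985.85.
ΔI = 78240 − 56800 = 21440; midpoint Ī = (56800 + 78240)/2 = 67520.
η = (ΔQ/Q̄) ÷ (ΔI/Ī) = (792.1/985.85) ÷ (21440/67520) = 2.530.

2.530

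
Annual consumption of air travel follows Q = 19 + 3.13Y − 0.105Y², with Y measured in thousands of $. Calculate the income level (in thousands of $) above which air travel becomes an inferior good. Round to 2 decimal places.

dQ/dY = 3.13 − 0.21Y.
The good is inferior where dQ/dY < 0. Setting dQ/dY = 0 gives Y = 3.13 / 0.21 = 14.90.

14.90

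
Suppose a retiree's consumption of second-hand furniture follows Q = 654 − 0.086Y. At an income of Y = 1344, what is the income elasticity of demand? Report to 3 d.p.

At Y = 1344: Q = 538.416.
dQ/dY = −0.086.
η = (dQ/dY)·(Y/Q) = -0.086 × (1344/538.416) = -0.215.

-0.215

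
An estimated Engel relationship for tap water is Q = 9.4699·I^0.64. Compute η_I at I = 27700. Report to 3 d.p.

For Q = A·I^β the income elasticity is constant and equal to β.
Here β = 0.64, so η = 0.640.

0.640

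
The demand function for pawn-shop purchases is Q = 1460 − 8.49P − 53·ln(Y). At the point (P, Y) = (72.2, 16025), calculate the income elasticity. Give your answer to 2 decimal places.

-0.16

At P = 72.2, Y = 16025: Q = 333.881.
Holding P constant, ∂Q/∂Y = -53/Y = -0.00330733.
η_Y = (∂Q/∂Y)·(Y/Q) = -0.00330733 × (16025/333.881) = -0.16.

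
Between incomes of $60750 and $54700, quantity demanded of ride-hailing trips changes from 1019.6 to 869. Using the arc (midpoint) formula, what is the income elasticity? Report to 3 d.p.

ΔQ = 869 − 1019.6 = -150.6; midpoint Q̄ = (1019.6 + 869)/2 = 944.3.
ΔI = 54700 − 60750 = -6050; midpoint Ī = (60750 + 54700)/2 = 57725.
η = (ΔQ/Q̄) ÷ (ΔI/Ī) = (-150.6/944.3) ÷ (-6050/57725) = 1.522.

1.522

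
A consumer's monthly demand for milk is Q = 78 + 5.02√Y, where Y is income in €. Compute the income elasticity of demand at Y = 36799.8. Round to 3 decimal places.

0.463

At Y = 36799.8: Q = 1041.000.
dQ/dY = 5.02/(2√Y) = 0.0130843 at this income.
η = (dQ/dY)·(Y/Q) = 0.0130843 × (36799.8/1041.000) = 0.463.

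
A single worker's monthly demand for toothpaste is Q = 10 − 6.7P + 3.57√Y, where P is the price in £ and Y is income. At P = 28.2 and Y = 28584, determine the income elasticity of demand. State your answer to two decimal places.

0.71

At P = 28.2, Y = 28584: Q = 424.633.
Holding P constant, ∂Q/∂Y = 3.57/(2√Y) = 0.0105579.
η_Y = (∂Q/∂Y)·(Y/Q) = 0.0105579 × (28584/424.633) = 0.71.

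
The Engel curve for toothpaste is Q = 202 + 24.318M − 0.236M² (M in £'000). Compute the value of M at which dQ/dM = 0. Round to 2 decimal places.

51.52

dQ/dM = 24.318 − 0.472M.
The good is inferior where dQ/dM < 0. Setting dQ/dM = 0 gives M = 24.318 / 0.472 = 51.52.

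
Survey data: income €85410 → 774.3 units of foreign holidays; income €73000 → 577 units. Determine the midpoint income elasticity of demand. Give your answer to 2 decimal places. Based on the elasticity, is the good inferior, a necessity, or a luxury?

1.86 (luxury)

ΔQ = 577 − 774.3 = -197.3; midpoint Q̄ = (774.3 + 577)/2 = 675.65.
ΔI = 73000 − 85410 = -12410; midpoint Ī = (85410 + 73000)/2 = 79205.
η = (ΔQ/Q̄) ÷ (ΔI/Ī) = (-197.3/675.65) ÷ (-12410/79205) = 1.86.
η > 1 ⇒ luxury.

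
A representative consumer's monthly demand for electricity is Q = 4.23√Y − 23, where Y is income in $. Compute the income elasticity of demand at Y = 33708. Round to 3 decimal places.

At Y = 33708: Q = 753.617.
dQ/dY = 4.23/(2√Y) = 0.0115198 at this income.
η = (dQ/dY)·(Y/Q) = 0.0115198 × (33708/753.617) = 0.515.

0.515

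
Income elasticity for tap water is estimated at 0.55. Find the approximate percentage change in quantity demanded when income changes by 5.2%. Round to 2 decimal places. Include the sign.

%ΔQ ≈ η × %ΔI = 0.55 × 5.2% = 2.86%.

2.86%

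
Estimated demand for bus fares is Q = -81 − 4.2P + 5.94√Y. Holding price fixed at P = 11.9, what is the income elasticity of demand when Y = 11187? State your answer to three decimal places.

At P = 11.9, Y = 11187: Q = 497.286.
Holding P constant, ∂Q/∂Y = 5.94/(2√Y) = 0.0280802.
η_Y = (∂Q/∂Y)·(Y/Q) = 0.0280802 × (11187/497.286) = 0.632.

0.632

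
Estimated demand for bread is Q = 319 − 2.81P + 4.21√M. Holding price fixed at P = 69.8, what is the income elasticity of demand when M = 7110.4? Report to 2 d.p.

0.37

At P = 69.8, M = 7110.4: Q = 477.863.
Holding P constant, ∂Q/∂M = 4.21/(2√M) = 0.0249635.
η_M = (∂Q/∂M)·(M/Q) = 0.0249635 × (7110.4/477.863) = 0.37.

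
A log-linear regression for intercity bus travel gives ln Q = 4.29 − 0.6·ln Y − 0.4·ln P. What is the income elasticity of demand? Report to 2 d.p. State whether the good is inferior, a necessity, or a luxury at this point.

In a log-linear demand, the coefficient on ln Y is the income elasticity.
So η = -0.60.
η < 0 ⇒ inferior good.

-0.60 (inferior good)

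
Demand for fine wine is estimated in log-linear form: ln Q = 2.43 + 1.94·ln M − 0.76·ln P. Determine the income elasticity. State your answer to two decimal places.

1.94

In a log-linear demand, the coefficient on ln M is the income elasticity.
So η = 1.94.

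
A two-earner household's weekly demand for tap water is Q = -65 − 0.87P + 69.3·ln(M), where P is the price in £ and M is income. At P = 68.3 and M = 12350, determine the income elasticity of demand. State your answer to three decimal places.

0.131

At P = 68.3, M = 12350: Q = 528.483.
Holding P constant, ∂Q/∂M = 69.3/M = 0.00561134.
η_M = (∂Q/∂M)·(M/Q) = 0.00561134 × (12350/528.483) = 0.131.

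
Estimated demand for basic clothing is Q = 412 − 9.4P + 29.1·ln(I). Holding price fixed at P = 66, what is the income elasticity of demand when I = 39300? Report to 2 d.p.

0.29

At P = 66, I = 39300: Q = 99.448.
Holding P constant, ∂Q/∂I = 29.1/I = 0.000740458.
η_I = (∂Q/∂I)·(I/Q) = 0.000740458 × (39300/99.448) = 0.29.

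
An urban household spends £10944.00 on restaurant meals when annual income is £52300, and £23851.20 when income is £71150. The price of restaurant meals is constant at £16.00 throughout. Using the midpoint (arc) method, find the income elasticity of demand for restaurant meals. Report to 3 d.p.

2.429

With a constant price, Q₁ = 10944.00/16.00 = 684.000 and Q₂ = 23851.20/16.00 = 1490.700 (equivalently, work directly with expenditure since P cancels).
Midpoint %ΔQ = (23851.20 − 10944.00)/17397.60 = 0.74190; midpoint %ΔI = (71150 − 52300)/61725 = 0.30539.
η = 0.74190 / 0.30539 = 2.429.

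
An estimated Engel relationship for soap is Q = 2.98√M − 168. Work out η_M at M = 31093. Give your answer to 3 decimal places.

0.735

At M = 31093: Q = 357.470.
dQ/dM = 2.98/(2√M) = 0.00844997 at this income.
η = (dQ/dM)·(M/Q) = 0.00844997 × (31093/357.470) = 0.735.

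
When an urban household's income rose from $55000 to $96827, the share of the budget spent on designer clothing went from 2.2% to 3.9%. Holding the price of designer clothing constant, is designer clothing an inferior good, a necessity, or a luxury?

The budget share rises as income rises, so η > 1.

luxury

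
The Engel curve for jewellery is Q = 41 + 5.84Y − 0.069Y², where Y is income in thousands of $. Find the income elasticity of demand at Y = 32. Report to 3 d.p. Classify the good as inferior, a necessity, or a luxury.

At Y = 32: Q = 157.2240.
dQ/dY = 5.84 − 0.138Y = 1.42400.
η = (dQ/dY)·(Y/Q) = 1.42400 × (32/157.2240) = 0.290.
0 < η < 1 ⇒ necessity.

0.290 (necessity)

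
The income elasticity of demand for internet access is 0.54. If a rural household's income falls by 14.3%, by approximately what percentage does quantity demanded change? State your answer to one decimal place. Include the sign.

-7.7%

%ΔQ ≈ η × %ΔI = 0.54 × (-14.3%) = -7.7%.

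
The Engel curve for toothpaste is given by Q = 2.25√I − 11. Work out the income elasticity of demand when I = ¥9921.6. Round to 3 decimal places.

At I = 9921.6: Q = 213.116.
dQ/dI = 2.25/(2√I) = 0.0112944 at this income.
η = (dQ/dI)·(I/Q) = 0.0112944 × (9921.6/213.116) = 0.526.

0.526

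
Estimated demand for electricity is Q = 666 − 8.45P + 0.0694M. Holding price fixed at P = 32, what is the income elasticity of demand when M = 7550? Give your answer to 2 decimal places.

0.57

At P = 32, M = 7550: Q = 919.570.
Holding P constant, ∂Q/∂M = 0.0694.
η_M = (∂Q/∂M)·(M/Q) = 0.0694 × (7550/919.570) = 0.57.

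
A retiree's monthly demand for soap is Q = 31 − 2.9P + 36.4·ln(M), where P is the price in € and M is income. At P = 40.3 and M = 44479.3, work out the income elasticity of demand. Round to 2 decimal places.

At P = 40.3, M = 44479.3: Q = 303.711.
Holding P constant, ∂Q/∂M = 36.4/M = 0.000818358.
η_M = (∂Q/∂M)·(M/Q) = 0.000818358 × (44479.3/303.711) = 0.12.

0.12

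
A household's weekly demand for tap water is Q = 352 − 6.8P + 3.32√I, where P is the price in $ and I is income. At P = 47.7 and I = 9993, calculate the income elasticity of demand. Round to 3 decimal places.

At P = 47.7, I = 9993: Q = 359.524.
Holding P constant, ∂Q/∂I = 3.32/(2√I) = 0.0166058.
η_I = (∂Q/∂I)·(I/Q) = 0.0166058 × (9993/359.524) = 0.462.

0.462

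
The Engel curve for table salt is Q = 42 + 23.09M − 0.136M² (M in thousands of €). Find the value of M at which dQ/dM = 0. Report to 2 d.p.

84.89

dQ/dM = 23.09 − 0.272M.
The good is inferior where dQ/dM < 0. Setting dQ/dM = 0 gives M = 23.09 / 0.272 = 84.89.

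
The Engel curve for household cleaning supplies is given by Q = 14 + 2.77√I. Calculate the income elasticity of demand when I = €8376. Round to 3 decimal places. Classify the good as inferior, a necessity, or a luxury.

0.474 (necessity)

At I = 8376: Q = 267.512.
dQ/dI = 2.77/(2√I) = 0.0151332 at this income.
η = (dQ/dI)·(I/Q) = 0.0151332 × (8376/267.512) = 0.474.
Since 0 < η < 1, the good is a necessity.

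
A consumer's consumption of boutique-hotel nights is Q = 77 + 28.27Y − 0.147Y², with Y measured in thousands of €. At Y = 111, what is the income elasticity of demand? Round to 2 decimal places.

-0.35

At Y = 111: Q = 1403.7830.
dQ/dY = 28.27 − 0.294Y = -4.36400.
η = (dQ/dY)·(Y/Q) = -4.36400 × (111/1403.7830) = -0.35.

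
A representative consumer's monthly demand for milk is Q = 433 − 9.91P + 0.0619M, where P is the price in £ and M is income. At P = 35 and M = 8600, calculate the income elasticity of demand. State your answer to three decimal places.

At P = 35, M = 8600: Q = 618.490.
Holding P constant, ∂Q/∂M = 0.0619.
η_M = (∂Q/∂M)·(M/Q) = 0.0619 × (8600/618.490) = 0.861.

0.861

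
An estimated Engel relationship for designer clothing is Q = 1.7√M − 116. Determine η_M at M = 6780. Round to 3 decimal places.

At M = 6780: Q = 23.979.
dQ/dM = 1.7/(2√M) = 0.010323 at this income.
η = (dQ/dM)·(M/Q) = 0.010323 × (6780/23.979) = 2.919.

2.919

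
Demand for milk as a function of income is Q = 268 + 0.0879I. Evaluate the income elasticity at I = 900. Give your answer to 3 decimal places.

0.228

At I = 900: Q = 347.110.
dQ/dI = 0.0879.
η = (dQ/dI)·(I/Q) = 0.0879 × (900/347.110) = 0.228.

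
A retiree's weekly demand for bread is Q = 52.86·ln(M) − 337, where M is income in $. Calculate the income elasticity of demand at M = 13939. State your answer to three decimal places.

0.316

At M = 13939: Q = 167.414.
dQ/dM = 52.86/M = 0.00379224 at this income.
η = (dQ/dM)·(M/Q) = 0.00379224 × (13939/167.414) = 0.316.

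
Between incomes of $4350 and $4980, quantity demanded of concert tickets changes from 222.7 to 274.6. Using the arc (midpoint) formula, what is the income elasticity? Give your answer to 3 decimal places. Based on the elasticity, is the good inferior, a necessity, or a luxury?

ΔQ = 274.6 − 222.7 = 51.9; midpoint Q̄ = (222.7 + 274.6)/2 = 248.65.
ΔI = 4980 − 4350 = 630; midpoint Ī = (4350 + 4980)/2 = 4665.
η = (ΔQ/Q̄) ÷ (ΔI/Ī) = (51.9/248.65) ÷ (630/4665) = 1.546.
η > 1 ⇒ luxury.

1.546 (luxury)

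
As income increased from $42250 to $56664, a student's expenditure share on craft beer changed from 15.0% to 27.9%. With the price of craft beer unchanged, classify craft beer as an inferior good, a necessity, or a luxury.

The budget share rises as income rises, so η > 1.

luxury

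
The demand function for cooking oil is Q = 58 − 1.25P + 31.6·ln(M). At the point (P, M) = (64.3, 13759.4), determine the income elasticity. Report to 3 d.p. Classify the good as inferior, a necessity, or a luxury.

At P = 64.3, M = 13759.4: Q = 278.756.
Holding P constant, ∂Q/∂M = 31.6/M = 0.00229661.
η_M = (∂Q/∂M)·(M/Q) = 0.00229661 × (13759.4/278.756) = 0.113.
Since 0 < η < 1, this is a necessity.

0.113 (necessity)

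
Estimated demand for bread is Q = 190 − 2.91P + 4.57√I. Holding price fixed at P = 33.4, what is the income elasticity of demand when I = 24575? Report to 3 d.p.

At P = 33.4, I = 24575: Q = 809.218.
Holding P constant, ∂Q/∂I = 4.57/(2√I) = 0.014576.
η_I = (∂Q/∂I)·(I/Q) = 0.014576 × (24575/809.218) = 0.443.

0.443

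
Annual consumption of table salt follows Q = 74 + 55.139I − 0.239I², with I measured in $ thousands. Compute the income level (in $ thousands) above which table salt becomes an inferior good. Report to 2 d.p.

dQ/dI = 55.139 − 0.478I.
The good is inferior where dQ/dI < 0. Setting dQ/dI = 0 gives I = 55.139 / 0.478 = 115.35.

115.35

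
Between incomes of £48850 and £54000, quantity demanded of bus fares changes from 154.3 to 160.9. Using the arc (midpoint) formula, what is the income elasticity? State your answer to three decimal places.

ΔQ = 160.9 − 154.3 = 6.6; midpoint Q̄ = (154.3 + 160.9)/2 = 157.6.
ΔI = 54000 − 48850 = 5150; midpoint Ī = (48850 + 54000)/2 = 51425.
η = (ΔQ/Q̄) ÷ (ΔI/Ī) = (6.6/157.6) ÷ (5150/51425) = 0.418.

0.418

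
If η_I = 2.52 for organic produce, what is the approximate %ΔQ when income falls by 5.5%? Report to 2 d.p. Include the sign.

%ΔQ ≈ η × %ΔI = 2.52 × (-5.5%) = -13.86%.

-13.86%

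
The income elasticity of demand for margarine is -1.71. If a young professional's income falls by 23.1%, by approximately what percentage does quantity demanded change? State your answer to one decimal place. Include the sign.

39.5%

%ΔQ ≈ η × %ΔI = -1.71 × (-23.1%) = 39.5%.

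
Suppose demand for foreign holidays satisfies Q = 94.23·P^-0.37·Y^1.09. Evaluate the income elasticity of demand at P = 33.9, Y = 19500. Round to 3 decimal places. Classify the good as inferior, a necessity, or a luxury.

1.090 (luxury)

For a multiplicative demand Q = A·P^α·Y^β, the income elasticity is β everywhere.
Here β = 1.09, so η = 1.090.
Since η > 1, this is a luxury.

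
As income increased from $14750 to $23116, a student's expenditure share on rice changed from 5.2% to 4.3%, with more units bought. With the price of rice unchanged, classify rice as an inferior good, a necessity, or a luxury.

necessity

Quantity rises but the budget share falls as income rises, so 0 < η < 1.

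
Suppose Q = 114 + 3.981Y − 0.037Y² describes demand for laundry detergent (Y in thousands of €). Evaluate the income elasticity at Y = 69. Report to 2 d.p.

At Y = 69: Q = 212.5320.
dQ/dY = 3.981 − 0.074Y = -1.12500.
η = (dQ/dY)·(Y/Q) = -1.12500 × (69/212.5320) = -0.37.

-0.37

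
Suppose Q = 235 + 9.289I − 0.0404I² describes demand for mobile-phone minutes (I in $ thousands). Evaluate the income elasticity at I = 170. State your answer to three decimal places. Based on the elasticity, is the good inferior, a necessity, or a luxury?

At I = 170: Q = 646.5700.
dQ/dI = 9.289 − 0.0808I = -4.44700.
η = (dQ/dI)·(I/Q) = -4.44700 × (170/646.5700) = -1.169.
η < 0 ⇒ inferior good.

-1.169 (inferior good)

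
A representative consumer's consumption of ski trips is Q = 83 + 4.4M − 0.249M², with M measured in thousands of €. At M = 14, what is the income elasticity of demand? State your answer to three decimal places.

At M = 14: Q = 95.7960.
dQ/dM = 4.4 − 0.498M = -2.57200.
η = (dQ/dM)·(M/Q) = -2.57200 × (14/95.7960) = -0.376.

-0.376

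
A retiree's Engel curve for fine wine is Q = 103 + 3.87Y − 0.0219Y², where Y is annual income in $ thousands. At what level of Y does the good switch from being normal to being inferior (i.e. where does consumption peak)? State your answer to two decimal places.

88.36

dQ/dY = 3.87 − 0.0438Y.
The good is inferior where dQ/dY < 0. Setting dQ/dY = 0 gives Y = 3.87 / 0.0438 = 88.36.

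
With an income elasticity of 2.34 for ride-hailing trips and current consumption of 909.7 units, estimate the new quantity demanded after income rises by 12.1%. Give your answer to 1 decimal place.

1167.3

%ΔQ ≈ η × %ΔI = 2.34 × 12.1% = 28.314%.
New Q ≈ 909.7 × (1 + 0.28314) = 1167.3.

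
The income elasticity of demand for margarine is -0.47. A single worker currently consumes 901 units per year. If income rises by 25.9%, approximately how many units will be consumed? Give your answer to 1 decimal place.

791.3

%ΔQ ≈ η × %ΔI = -0.47 × 25.9% = -12.173%.
New Q ≈ 901 × (1 − 0.12173) = 791.3.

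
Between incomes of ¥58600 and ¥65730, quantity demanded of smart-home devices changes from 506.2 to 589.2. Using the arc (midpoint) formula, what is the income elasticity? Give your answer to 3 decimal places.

ΔQ = 589.2 − 506.2 = 83; midpoint Q̄ = (506.2 + 589.2)/2 = 547.7.
ΔI = 65730 − 58600 = 7130; midpoint Ī = (58600 + 65730)/2 = 62165.
η = (ΔQ/Q̄) ÷ (ΔI/Ī) = (83/547.7) ÷ (7130/62165) = 1.321.

1.321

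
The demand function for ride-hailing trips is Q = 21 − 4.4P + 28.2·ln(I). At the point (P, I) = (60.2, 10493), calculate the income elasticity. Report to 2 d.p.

At P = 60.2, I = 10493: Q = 17.209.
Holding P constant, ∂Q/∂I = 28.2/I = 0.00268751.
η_I = (∂Q/∂I)·(I/Q) = 0.00268751 × (10493/17.209) = 1.64.

1.64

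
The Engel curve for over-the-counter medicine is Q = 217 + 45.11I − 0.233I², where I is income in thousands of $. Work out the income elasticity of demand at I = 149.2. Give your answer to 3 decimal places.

-2.069

At I = 149.2: Q = 1760.6829.
dQ/dI = 45.11 − 0.466I = -24.41720.
η = (dQ/dI)·(I/Q) = -24.41720 × (149.2/1760.6829) = -2.069.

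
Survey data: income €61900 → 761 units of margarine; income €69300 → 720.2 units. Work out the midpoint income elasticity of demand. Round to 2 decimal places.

-0.49

ΔQ = 720.2 − 761 = -40.8; midpoint Q̄ = (761 + 720.2)/2 = 740.6.
ΔI = 69300 − 61900 = 7400; midpoint Ī = (61900 + 69300)/2 = 65600.
η = (ΔQ/Q̄) ÷ (ΔI/Ī) = (-40.8/740.6) ÷ (7400/65600) = -0.49.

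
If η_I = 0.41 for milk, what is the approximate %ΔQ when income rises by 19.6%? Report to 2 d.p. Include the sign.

%ΔQ ≈ η × %ΔI = 0.41 × 19.6% = 8.04%.

8.04%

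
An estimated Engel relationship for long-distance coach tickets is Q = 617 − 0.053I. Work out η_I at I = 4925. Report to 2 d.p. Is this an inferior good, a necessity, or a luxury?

-0.73 (inferior good)

At I = 4925: Q = 355.975.
dQ/dI = −0.053.
η = (dQ/dI)·(I/Q) = -0.053 × (4925/355.975) = -0.73.
Since η < 0, the good is an inferior good.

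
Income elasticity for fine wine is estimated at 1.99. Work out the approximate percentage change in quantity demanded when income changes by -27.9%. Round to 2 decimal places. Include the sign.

-55.52%

%ΔQ ≈ η × %ΔI = 1.99 × (-27.9%) = -55.52%.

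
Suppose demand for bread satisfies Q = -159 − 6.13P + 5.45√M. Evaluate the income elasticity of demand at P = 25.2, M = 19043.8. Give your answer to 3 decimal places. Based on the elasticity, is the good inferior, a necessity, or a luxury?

0.857 (necessity)

At P = 25.2, M = 19043.8: Q = 438.620.
Holding P constant, ∂Q/∂M = 5.45/(2√M) = 0.0197465.
η_M = (∂Q/∂M)·(M/Q) = 0.0197465 × (19043.8/438.620) = 0.857.
Since 0 < η < 1, this is a necessity.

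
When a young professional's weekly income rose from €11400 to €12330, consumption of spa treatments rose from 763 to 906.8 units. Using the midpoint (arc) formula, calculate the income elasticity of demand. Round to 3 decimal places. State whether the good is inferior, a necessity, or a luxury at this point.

2.197 (luxury)

ΔQ = 906.8 − 763 = 143.8; midpoint Q̄ = (763 + 906.8)/2 = 834.9.
ΔI = 12330 − 11400 = 930; midpoint Ī = (11400 + 12330)/2 = 11865.
η = (ΔQ/Q̄) ÷ (ΔI/Ī) = (143.8/834.9) ÷ (930/11865) = 2.197.
η > 1 ⇒ luxury.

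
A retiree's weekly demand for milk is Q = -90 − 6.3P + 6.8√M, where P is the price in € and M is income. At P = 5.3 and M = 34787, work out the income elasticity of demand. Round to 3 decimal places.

At P = 5.3, M = 34787: Q = 1144.897.
Holding P constant, ∂Q/∂M = 6.8/(2√M) = 0.0182293.
η_M = (∂Q/∂M)·(M/Q) = 0.0182293 × (34787/1144.897) = 0.554.

0.554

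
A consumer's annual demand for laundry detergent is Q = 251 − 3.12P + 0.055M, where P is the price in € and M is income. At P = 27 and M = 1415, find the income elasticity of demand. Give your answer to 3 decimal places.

At P = 27, M = 1415: Q = 244.585.
Holding P constant, ∂Q/∂M = 0.055.
η_M = (∂Q/∂M)·(M/Q) = 0.055 × (1415/244.585) = 0.318.

0.318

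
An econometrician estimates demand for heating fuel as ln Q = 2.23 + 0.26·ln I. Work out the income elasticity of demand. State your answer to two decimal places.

0.26

In a log-linear demand, the coefficient on ln I is the income elasticity.
So η = 0.26.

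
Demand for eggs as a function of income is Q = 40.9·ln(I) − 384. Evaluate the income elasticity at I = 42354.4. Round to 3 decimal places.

At I = 42354.4: Q = 51.742.
dQ/dI = 40.9/I = 0.000965661 at this income.
η = (dQ/dI)·(I/Q) = 0.000965661 × (42354.4/51.742) = 0.790.

0.790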